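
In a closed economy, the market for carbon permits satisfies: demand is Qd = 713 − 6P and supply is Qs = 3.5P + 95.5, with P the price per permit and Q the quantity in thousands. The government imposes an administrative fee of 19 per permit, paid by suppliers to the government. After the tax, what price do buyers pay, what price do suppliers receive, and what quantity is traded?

Buyers pay 72; suppliers receive 53; quantity = 281.

Without the tax, 713 − 6P = 3.5P + 95.5 gives 9.5P = 617.5, so P* = 65 and Q* = 323.
With the tax collected from suppliers, supply shifts: Qs = 3.5(P − 19) + 95.5.
Solving gives Q = 281 with buyers paying 72 and suppliers receiving 53 (the 19 wedge).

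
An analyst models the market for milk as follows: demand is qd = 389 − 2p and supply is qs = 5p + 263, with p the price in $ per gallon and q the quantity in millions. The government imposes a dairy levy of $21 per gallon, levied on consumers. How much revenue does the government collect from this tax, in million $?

Tax revenue = $6783 million.

Without the tax, 389 − 2p = 5p + 263 gives 7p = 126, so p* = $18 and q* = 353.
With the tax collected from consumers, demand (in seller-price terms) shifts: qd = 389 − 2(p + 21).
Solving gives q = 323 with consumers paying $33 and producers receiving $12 (the $21 wedge).
Revenue = t · Q = 21 · 323 = $6783.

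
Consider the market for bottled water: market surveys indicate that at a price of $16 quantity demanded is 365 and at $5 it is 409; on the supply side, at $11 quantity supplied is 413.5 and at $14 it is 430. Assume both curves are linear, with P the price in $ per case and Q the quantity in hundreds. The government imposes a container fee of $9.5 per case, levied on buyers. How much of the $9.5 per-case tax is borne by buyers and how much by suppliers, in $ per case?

Buyers bear $5.5 per case; suppliers bear $4 per case.

Demand slope: (409 − 365)/(5 − 16) = -4, so Qd = 429 − 4P.
Supply slope: (430 − 413.5)/(14 − 11) = 5.5, so Qs = 5.5P + 353.
Before the tax: set 429 − 4P = 5.5P + 353 → P* = $8, Q* = 397.
With the tax collected from buyers, demand (in seller-price terms) shifts: Qd = 429 − 4(P + 9.5).
Solving gives Q = 375 with buyers paying $13.5 and suppliers receiving $4 (the $9.5 wedge).
Burden on buyers: $5.5; on suppliers: $4. (They sum to $9.5.)
The less price-elastic side of the market bears the larger share of a per-unit tax.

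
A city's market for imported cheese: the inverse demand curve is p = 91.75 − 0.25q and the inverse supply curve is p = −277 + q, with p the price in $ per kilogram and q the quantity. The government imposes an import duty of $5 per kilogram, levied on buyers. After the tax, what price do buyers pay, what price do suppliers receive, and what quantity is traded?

Rewrite in direct form: qd = 367 − 4p and qs = p + 277.
Without the tax, 367 − 4p = p + 277 gives 5p = 90, so p* = $18 and q* = 295.
With the tax collected from buyers, demand (in seller-price terms) shifts: qd = 367 − 4(p + 5).
New equilibrium: buyers pay $19, suppliers receive $14, q = 291. (Wedge: pb − ps = 5.)
The less price-elastic side of the market bears the larger share of a per-unit tax.

Buyers pay $19; suppliers receive $14; quantity = 291.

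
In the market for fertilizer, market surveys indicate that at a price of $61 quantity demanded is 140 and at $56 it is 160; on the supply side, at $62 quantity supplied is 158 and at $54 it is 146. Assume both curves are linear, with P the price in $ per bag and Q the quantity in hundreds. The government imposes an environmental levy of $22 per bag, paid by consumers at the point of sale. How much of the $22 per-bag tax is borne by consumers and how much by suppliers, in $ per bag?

Consumers bear $6 per bag; suppliers bear $16 per bag.

Demand slope: (160 − 140)/(56 − 61) = -4, so Qd = 384 − 4P.
Supply slope: (146 − 158)/(54 − 62) = 1.5, so Qs = 1.5P + 65.
Without the tax, 384 − 4P = 1.5P + 65 gives 5.5P = 319, so P* = $58 and Q* = 152.
With the tax collected from consumers, demand (in seller-price terms) shifts: Qd = 384 − 4(P + 22).
Solving gives Q = 128 with consumers paying $64 and suppliers receiving $42 (the $22 wedge).
Burden on consumers: $6; on suppliers: $16. (They sum to $22.)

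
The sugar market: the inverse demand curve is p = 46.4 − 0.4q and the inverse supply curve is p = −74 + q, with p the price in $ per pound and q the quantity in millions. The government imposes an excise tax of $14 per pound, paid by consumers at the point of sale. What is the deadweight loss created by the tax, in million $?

Inverting to q(p) form: qd = 116 − 2.5p; qs = p + 74.
Without the tax, 116 − 2.5p = p + 74 gives 3.5p = 42, so p* = $12 and q* = 86.
With the tax collected from consumers, demand (in seller-price terms) shifts: qd = 116 − 2.5(p + 14).
Solving gives q = 76 with consumers paying $16 and sellers receiving $2 (the $14 wedge).
Quantity falls by |ΔQ| = |86 − 76| = 10.
DWL = ½ · t · |ΔQ| = ½ · 14 · 10 = $70.

Deadweight loss = $70 million.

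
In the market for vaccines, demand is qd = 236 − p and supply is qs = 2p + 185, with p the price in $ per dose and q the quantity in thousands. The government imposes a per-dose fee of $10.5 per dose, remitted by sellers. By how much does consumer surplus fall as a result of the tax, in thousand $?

Consumer surplus falls by $1508.5 thousand.

Without the tax, 236 − p = 2p + 185 gives 3p = 51, so p* = $17 and q* = 219.
With the tax collected from sellers, supply shifts: qs = 2(p − 10.5) + 185.
Solving gives q = 212 with consumers paying $24 and sellers receiving $13.5 (the $10.5 wedge).
ΔCS is the trapezoid between Q = 212 and Q = 219 of height $7: ½ · (219 + 212) · 7 = $1508.5.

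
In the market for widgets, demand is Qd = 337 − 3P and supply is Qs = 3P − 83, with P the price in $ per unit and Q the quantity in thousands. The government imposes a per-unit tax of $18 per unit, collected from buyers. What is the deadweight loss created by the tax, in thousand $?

Deadweight loss = $243 thousand.

Without the tax, 337 − 3P = 3P − 83 gives 6P = 420, so P* = $70 and Q* = 127.
With the tax collected from buyers, demand (in seller-price terms) shifts: Qd = 337 − 3(P + 18).
New equilibrium: buyers pay $79, sellers receive $61, Q = 100. (Wedge: Pb − Ps = 18.)
Quantity falls by |ΔQ| = |127 − 100| = 27.
DWL = ½ · t · |ΔQ| = ½ · 18 · 27 = $243.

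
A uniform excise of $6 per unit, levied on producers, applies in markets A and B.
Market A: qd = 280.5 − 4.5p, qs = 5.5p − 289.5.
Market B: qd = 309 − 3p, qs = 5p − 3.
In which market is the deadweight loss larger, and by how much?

Market A: pre-tax p* = $57, q* = 24; post-tax q = 9.15; deadweight loss = $44.55.
Market B: pre-tax p* = $39, q* = 192; post-tax q = 180.75; deadweight loss = $33.75.
Difference: $44.55 vs $33.75 → market A is larger by $10.8.

Market A, by $10.8.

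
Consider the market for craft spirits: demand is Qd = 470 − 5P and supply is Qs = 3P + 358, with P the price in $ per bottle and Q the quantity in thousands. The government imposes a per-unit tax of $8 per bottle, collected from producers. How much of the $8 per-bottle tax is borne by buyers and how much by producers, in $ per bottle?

Without the tax, 470 − 5P = 3P + 358 gives 8P = 112, so P* = $14 and Q* = 400.
With the tax collected from producers, supply shifts: Qs = 3(P − 8) + 358.
Solving gives Q = 385 with buyers paying $17 and producers receiving $9 (the $8 wedge).
Burden on buyers: $3; on producers: $5. (They sum to $8.)
The less price-elastic side of the market bears the larger share of a per-unit tax.

Buyers bear $3 per bottle; producers bear $5 per bottle.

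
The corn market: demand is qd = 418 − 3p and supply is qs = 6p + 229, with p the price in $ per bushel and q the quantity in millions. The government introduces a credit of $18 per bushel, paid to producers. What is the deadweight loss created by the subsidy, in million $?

Before the subsidy: set 418 − 3p = 6p + 229 → p* = $21, q* = 355.
With a per-unit subsidy paid to producers, each receives p + 18 per unit sold, so supply becomes qs = 6(p + 18) + 229.
New equilibrium: buyers pay $9, producers receive $27, q = 391. (Wedge: pb − ps = −18.)
Quantity rises by |ΔQ| = |355 − 391| = 36.
DWL = ½ · t · |ΔQ| = ½ · 18 · 36 = $324.

Deadweight loss = $324 million.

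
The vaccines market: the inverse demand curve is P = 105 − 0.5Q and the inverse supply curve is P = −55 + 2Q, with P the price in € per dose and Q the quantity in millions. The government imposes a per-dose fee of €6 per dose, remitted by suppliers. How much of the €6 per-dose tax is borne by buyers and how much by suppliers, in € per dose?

Buyers bear €1.2 per dose; suppliers bear €4.8 per dose.

Rewrite in direct form: Qd = 210 − 2P and Qs = 0.5P + 27.5.
Before the tax: set 210 − 2P = 0.5P + 27.5 → P* = €73, Q* = 64.
With the tax collected from suppliers, supply shifts: Qs = 0.5(P − 6) + 27.5.
New equilibrium: buyers pay €74.2, suppliers receive €68.2, Q = 61.6. (Wedge: Pb − Ps = 6.)
Burden on buyers: €1.2; on suppliers: €4.8. (They sum to €6.)
The less price-elastic side of the market bears the larger share of a per-unit tax.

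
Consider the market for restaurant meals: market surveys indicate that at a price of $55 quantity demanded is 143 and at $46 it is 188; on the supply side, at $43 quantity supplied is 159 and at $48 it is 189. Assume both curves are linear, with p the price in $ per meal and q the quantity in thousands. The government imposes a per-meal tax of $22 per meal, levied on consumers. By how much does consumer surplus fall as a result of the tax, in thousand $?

Consumer surplus falls by $1836 thousand.

Demand slope: (188 − 143)/(46 − 55) = -5, so qd = 418 − 5p.
Supply slope: (189 − 159)/(48 − 43) = 6, so qs = 6p − 99.
Without the tax, 418 − 5p = 6p − 99 gives 11p = 517, so p* = $47 and q* = 183.
With the tax collected from consumers, demand (in seller-price terms) shifts: qd = 418 − 5(p + 22).
Solving gives q = 123 with consumers paying $59 and producers receiving $37 (the $22 wedge).
ΔCS is the trapezoid between Q = 123 and Q = 183 of height $12: ½ · (183 + 123) · 12 = $1836.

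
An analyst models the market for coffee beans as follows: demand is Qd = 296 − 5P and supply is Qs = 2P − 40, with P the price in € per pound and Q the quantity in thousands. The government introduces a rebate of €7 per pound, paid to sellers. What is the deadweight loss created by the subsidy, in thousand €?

Deadweight loss = €35 thousand.

Without the subsidy, 296 − 5P = 2P − 40 gives 7P = 336, so P* = €48 and Q* = 56.
With a per-unit subsidy paid to sellers, each receives P + 7 per unit sold, so supply becomes Qs = 2(P + 7) − 40.
Solving gives Q = 66 with buyers paying €46 and sellers receiving €53 (the €7 wedge).
Quantity rises by |ΔQ| = |56 − 66| = 10.
DWL = ½ · t · |ΔQ| = ½ · 7 · 10 = €35.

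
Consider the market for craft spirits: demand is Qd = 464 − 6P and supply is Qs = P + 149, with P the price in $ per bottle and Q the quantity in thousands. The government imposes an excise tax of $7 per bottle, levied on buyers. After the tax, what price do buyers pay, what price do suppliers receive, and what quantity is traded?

Without the tax, 464 − 6P = P + 149 gives 7P = 315, so P* = $45 and Q* = 194.
With the tax collected from buyers, demand (in seller-price terms) shifts: Qd = 464 − 6(P + 7).
New equilibrium: buyers pay $46, suppliers receive $39, Q = 188. (Wedge: Pb − Ps = 7.)
The less price-elastic side of the market bears the larger share of a per-unit tax.

Buyers pay $46; suppliers receive $39; quantity = 188.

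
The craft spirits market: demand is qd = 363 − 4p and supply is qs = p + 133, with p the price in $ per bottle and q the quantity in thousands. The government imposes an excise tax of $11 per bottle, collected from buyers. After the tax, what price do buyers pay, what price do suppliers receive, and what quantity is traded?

Without the tax, 363 − 4p = p + 133 gives 5p = 230, so p* = $46 and q* = 179.
With the tax collected from buyers, demand (in seller-price terms) shifts: qd = 363 − 4(p + 11).
New equilibrium: buyers pay $48.2, suppliers receive $37.2, q = 170.2. (Wedge: pb − ps = 11.)

Buyers pay $48.2; suppliers receive $37.2; quantity = 170.2.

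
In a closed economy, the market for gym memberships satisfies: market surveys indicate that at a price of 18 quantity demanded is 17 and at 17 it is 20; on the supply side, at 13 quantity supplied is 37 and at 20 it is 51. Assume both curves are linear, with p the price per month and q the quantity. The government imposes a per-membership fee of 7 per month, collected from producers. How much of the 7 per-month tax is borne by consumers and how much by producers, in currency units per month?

Demand slope: (20 − 17)/(17 − 18) = -3, so qd = 71 − 3p.
Supply slope: (51 − 37)/(20 − 13) = 2, so qs = 2p + 11.
Without the tax, 71 − 3p = 2p + 11 gives 5p = 60, so p* = 12 and q* = 35.
With the tax collected from producers, supply shifts: qs = 2(p − 7) + 11.
New equilibrium: consumers pay 14.8, producers receive 7.8, q = 26.6. (Wedge: pb − ps = 7.)
Burden on consumers: 2.8; on producers: 4.2. (They sum to 7.)
The less price-elastic side of the market bears the larger share of a per-unit tax.

Consumers bear 2.8 per month; producers bear 4.2 per month.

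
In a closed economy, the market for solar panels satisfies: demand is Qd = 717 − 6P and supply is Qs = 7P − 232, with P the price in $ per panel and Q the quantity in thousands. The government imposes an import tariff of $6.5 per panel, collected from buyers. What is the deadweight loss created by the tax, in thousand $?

Deadweight loss = $68.25 thousand.

Without the tax, 717 − 6P = 7P − 232 gives 13P = 949, so P* = $73 and Q* = 279.
With the tax collected from buyers, demand (in seller-price terms) shifts: Qd = 717 − 6(P + 6.5).
New equilibrium: buyers pay $76.5, suppliers receive $70, Q = 258. (Wedge: Pb − Ps = 6.5.)
Quantity falls by |ΔQ| = |279 − 258| = 21.
DWL = ½ · t · |ΔQ| = ½ · 6.5 · 21 = $68.25.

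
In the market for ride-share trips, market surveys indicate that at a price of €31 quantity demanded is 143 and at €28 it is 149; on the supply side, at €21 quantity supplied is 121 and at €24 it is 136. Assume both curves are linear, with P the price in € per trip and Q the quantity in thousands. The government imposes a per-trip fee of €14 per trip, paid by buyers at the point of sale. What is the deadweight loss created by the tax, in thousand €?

Demand slope: (149 − 143)/(28 − 31) = -2, so Qd = 205 − 2P.
Supply slope: (136 − 121)/(24 − 21) = 5, so Qs = 5P + 16.
Before the tax: set 205 − 2P = 5P + 16 → P* = €27, Q* = 151.
With the tax collected from buyers, demand (in seller-price terms) shifts: Qd = 205 − 2(P + 14).
Solving gives Q = 131 with buyers paying €37 and producers receiving €23 (the €14 wedge).
Quantity falls by |ΔQ| = |151 − 131| = 20.
DWL = ½ · t · |ΔQ| = ½ · 14 · 20 = €140.

Deadweight loss = €140 thousand.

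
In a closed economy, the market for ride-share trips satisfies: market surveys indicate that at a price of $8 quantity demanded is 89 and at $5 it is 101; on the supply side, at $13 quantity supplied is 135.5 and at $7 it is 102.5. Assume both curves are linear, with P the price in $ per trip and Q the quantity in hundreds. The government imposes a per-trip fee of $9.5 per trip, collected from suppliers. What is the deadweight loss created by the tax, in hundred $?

Deadweight loss = $104.5 hundred.

Demand slope: (101 − 89)/(5 − 8) = -4, so Qd = 121 − 4P.
Supply slope: (102.5 − 135.5)/(7 − 13) = 5.5, so Qs = 5.5P + 64.
Without the tax, 121 − 4P = 5.5P + 64 gives 9.5P = 57, so P* = $6 and Q* = 97.
With the tax collected from suppliers, supply shifts: Qs = 5.5(P − 9.5) + 64.
Solving gives Q = 75 with consumers paying $11.5 and suppliers receiving $2 (the $9.5 wedge).
Quantity falls by |ΔQ| = |97 − 75| = 22.
DWL = ½ · t · |ΔQ| = ½ · 9.5 · 22 = $104.5.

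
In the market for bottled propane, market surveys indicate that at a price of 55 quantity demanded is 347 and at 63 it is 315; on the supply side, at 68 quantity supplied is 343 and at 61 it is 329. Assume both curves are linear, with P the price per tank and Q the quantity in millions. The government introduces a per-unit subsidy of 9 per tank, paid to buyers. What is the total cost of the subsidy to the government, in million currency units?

Demand slope: (315 − 347)/(63 − 55) = -4, so Qd = 567 − 4P.
Supply slope: (329 − 343)/(61 − 68) = 2, so Qs = 2P + 207.
Without the subsidy, 567 − 4P = 2P + 207 gives 6P = 360, so P* = 60 and Q* = 327.
With a per-unit subsidy paid to buyers, each effectively pays P − 9, so demand becomes Qd = 567 − 4(P − 9).
New equilibrium: buyers pay 57, suppliers receive 66, Q = 339. (Wedge: Pb − Ps = −9.)
Outlay = t · Q = 9 · 339 = 3051.

Government outlay = 3051 million.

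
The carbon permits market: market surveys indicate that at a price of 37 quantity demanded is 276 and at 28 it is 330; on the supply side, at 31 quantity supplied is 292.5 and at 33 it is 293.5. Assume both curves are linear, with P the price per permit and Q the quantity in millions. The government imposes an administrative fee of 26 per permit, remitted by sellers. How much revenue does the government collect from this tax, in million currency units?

Demand slope: (330 − 276)/(28 − 37) = -6, so Qd = 498 − 6P.
Supply slope: (293.5 − 292.5)/(33 − 31) = 0.5, so Qs = 0.5P + 277.
Before the tax: set 498 − 6P = 0.5P + 277 → P* = 34, Q* = 294.
With the tax collected from sellers, supply shifts: Qs = 0.5(P − 26) + 277.
New equilibrium: buyers pay 36, sellers receive 10, Q = 282. (Wedge: Pb − Ps = 26.)
Revenue = t · Q = 26 · 282 = 7332.

Tax revenue = 7332 million.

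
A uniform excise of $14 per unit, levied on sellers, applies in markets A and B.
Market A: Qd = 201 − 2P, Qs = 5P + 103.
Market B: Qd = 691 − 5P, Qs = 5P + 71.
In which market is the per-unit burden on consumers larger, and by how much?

Market A: pre-tax P* = $14, Q* = 173; post-tax Q = 153; per-unit burden on consumers = $10.
Market B: pre-tax P* = $62, Q* = 381; post-tax Q = 346; per-unit burden on consumers = $7.
Difference: $10 vs $7 → market A is larger by $3.

Market A, by $3.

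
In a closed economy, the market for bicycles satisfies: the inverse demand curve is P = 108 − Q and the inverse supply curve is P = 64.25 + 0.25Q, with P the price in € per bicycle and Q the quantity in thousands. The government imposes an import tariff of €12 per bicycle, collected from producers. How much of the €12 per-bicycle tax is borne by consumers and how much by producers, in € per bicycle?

Inverting to Q(P) form: Qd = 108 − P; Qs = 4P − 257.
Without the tax, 108 − P = 4P − 257 gives 5P = 365, so P* = €73 and Q* = 35.
With the tax collected from producers, supply shifts: Qs = 4(P − 12) − 257.
Solving gives Q = 25.4 with consumers paying €82.6 and producers receiving €70.6 (the €12 wedge).
Burden on consumers: €9.6; on producers: €2.4. (They sum to €12.)
The less price-elastic side of the market bears the larger share of a per-unit tax.

Consumers bear €9.6 per bicycle; producers bear €2.4 per bicycle.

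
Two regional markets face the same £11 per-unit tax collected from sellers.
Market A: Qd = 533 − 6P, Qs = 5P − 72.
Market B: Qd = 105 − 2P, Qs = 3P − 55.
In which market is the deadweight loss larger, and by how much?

Market A: pre-tax P* = £55, Q* = 203; post-tax Q = 173; deadweight loss = £165.
Market B: pre-tax P* = £32, Q* = 41; post-tax Q = 27.8; deadweight loss = £72.6.
Difference: £165 vs £72.6 → market A is larger by £92.4.

Market A, by £92.4.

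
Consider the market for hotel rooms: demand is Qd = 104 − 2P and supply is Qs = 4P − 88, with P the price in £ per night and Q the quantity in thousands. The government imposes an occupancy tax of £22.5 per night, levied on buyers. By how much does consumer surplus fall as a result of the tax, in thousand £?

Without the tax, 104 − 2P = 4P − 88 gives 6P = 192, so P* = £32 and Q* = 40.
With the tax collected from buyers, demand (in seller-price terms) shifts: Qd = 104 − 2(P + 22.5).
New equilibrium: buyers pay £47, suppliers receive £24.5, Q = 10. (Wedge: Pb − Ps = 22.5.)
ΔCS is the trapezoid between Q = 10 and Q = 40 of height £15: ½ · (40 + 10) · 15 = £375.

Consumer surplus falls by £375 thousand.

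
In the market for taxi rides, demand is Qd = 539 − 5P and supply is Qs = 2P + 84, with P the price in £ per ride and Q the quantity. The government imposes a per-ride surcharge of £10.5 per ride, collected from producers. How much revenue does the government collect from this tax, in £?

Without the tax, 539 − 5P = 2P + 84 gives 7P = 455, so P* = £65 and Q* = 214.
With the tax collected from producers, supply shifts: Qs = 2(P − 10.5) + 84.
Solving gives Q = 199 with consumers paying £68 and producers receiving £57.5 (the £10.5 wedge).
Revenue = t · Q = 10.5 · 199 = £2089.5.

Tax revenue = £2089.5.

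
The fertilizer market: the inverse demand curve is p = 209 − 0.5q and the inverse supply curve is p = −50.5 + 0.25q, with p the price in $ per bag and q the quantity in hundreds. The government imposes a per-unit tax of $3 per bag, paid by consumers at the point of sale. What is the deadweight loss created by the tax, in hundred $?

Deadweight loss = $6 hundred.

Inverting to q(p) form: qd = 418 − 2p; qs = 4p + 202.
Before the tax: set 418 − 2p = 4p + 202 → p* = $36, q* = 346.
With the tax collected from consumers, demand (in seller-price terms) shifts: qd = 418 − 2(p + 3).
Solving gives q = 342 with consumers paying $38 and suppliers receiving $35 (the $3 wedge).
Quantity falls by |ΔQ| = |346 − 342| = 4.
DWL = ½ · t · |ΔQ| = ½ · 3 · 4 = $6.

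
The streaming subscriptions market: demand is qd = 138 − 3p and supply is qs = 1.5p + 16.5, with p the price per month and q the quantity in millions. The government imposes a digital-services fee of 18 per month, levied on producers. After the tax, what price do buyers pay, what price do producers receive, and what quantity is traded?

Buyers pay 33; producers receive 15; quantity = 39.

Before the tax: set 138 − 3p = 1.5p + 16.5 → p* = 27, q* = 57.
With the tax collected from producers, supply shifts: qs = 1.5(p − 18) + 16.5.
New equilibrium: buyers pay 33, producers receive 15, q = 39. (Wedge: pb − ps = 18.)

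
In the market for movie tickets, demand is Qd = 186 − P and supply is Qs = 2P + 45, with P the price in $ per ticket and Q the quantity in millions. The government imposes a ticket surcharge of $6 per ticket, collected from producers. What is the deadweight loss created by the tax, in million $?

Deadweight loss = $12 million.

Without the tax, 186 − P = 2P + 45 gives 3P = 141, so P* = $47 and Q* = 139.
With the tax collected from producers, supply shifts: Qs = 2(P − 6) + 45.
New equilibrium: buyers pay $51, producers receive $45, Q = 135. (Wedge: Pb − Ps = 6.)
Quantity falls by |ΔQ| = |139 − 135| = 4.
DWL = ½ · t · |ΔQ| = ½ · 6 · 4 = $12.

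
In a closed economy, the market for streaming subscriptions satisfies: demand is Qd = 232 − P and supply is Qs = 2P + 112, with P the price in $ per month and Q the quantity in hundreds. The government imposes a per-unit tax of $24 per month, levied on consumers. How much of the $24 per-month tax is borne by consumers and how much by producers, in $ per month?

Without the tax, 232 − P = 2P + 112 gives 3P = 120, so P* = $40 and Q* = 192.
With the tax collected from consumers, demand (in seller-price terms) shifts: Qd = 232 − (P + 24).
New equilibrium: consumers pay $56, producers receive $32, Q = 176. (Wedge: Pb − Ps = 24.)
Burden on consumers: $16; on producers: $8. (They sum to $24.)
The less price-elastic side of the market bears the larger share of a per-unit tax.

Consumers bear $16 per month; producers bear $8 per month.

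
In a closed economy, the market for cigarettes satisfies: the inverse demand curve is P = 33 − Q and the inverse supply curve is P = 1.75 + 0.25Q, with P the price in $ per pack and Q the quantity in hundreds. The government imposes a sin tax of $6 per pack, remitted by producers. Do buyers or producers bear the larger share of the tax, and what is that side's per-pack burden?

Buyers bear the larger share: $4.8 per pack.

Inverting to Q(P) form: Qd = 33 − P; Qs = 4P − 7.
Without the tax, 33 − P = 4P − 7 gives 5P = 40, so P* = $8 and Q* = 25.
With the tax collected from producers, supply shifts: Qs = 4(P − 6) − 7.
New equilibrium: buyers pay $12.8, producers receive $6.8, Q = 20.2. (Wedge: Pb − Ps = 6.)
Per-pack burden: buyers $4.8, producers $1.2.
Buyers take the larger share because demand is less price-elastic here (demand slope 1 vs supply slope 4).
The less price-elastic side of the market bears the larger share of a per-unit tax.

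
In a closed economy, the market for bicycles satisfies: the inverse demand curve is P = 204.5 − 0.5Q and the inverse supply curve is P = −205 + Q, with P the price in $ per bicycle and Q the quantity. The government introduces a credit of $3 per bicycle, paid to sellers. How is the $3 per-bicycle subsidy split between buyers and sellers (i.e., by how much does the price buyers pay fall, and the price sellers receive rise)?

Rewrite in direct form: Qd = 409 − 2P and Qs = P + 205.
Before the subsidy: set 409 − 2P = P + 205 → P* = $68, Q* = 273.
With a per-unit subsidy paid to sellers, each receives P + 3 per unit sold, so supply becomes Qs = (P + 3) + 205.
New equilibrium: buyers pay $67, sellers receive $70, Q = 275. (Wedge: Pb − Ps = −3.)
Gain to buyers: $1; to sellers: $2. (They sum to $3.)

Buyers gain $1 per bicycle; sellers gain $2 per bicycle.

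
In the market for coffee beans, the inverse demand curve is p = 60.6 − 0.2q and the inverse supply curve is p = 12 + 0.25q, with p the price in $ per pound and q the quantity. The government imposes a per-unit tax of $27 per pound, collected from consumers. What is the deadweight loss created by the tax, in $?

Inverting to q(p) form: qd = 303 − 5p; qs = 4p − 48.
Without the tax, 303 − 5p = 4p − 48 gives 9p = 351, so p* = $39 and q* = 108.
With the tax collected from consumers, demand (in seller-price terms) shifts: qd = 303 − 5(p + 27).
New equilibrium: consumers pay $51, suppliers receive $24, q = 48. (Wedge: pb − ps = 27.)
Quantity falls by |ΔQ| = |108 − 48| = 60.
DWL = ½ · t · |ΔQ| = ½ · 27 · 60 = $810.

Deadweight loss = $810.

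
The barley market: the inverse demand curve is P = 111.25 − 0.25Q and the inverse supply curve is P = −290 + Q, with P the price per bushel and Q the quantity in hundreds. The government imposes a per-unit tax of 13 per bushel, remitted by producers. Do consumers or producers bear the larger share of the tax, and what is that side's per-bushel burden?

Producers bear the larger share: 10.4 per bushel.

Rewrite in direct form: Qd = 445 − 4P and Qs = P + 290.
Without the tax, 445 − 4P = P + 290 gives 5P = 155, so P* = 31 and Q* = 321.
With the tax collected from producers, supply shifts: Qs = (P − 13) + 290.
New equilibrium: consumers pay 33.6, producers receive 20.6, Q = 310.6. (Wedge: Pb − Ps = 13.)
Per-bushel burden: consumers 2.6, producers 10.4.
Producers take the larger share because supply is less price-elastic here (demand slope 4 vs supply slope 1).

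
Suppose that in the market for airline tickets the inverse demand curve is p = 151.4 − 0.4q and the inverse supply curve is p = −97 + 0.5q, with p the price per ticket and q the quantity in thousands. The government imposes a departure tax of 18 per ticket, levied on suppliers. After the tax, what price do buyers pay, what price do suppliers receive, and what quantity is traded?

Buyers pay 49; suppliers receive 31; quantity = 256.

Rewrite in direct form: qd = 378.5 − 2.5p and qs = 2p + 194.
Before the tax: set 378.5 − 2.5p = 2p + 194 → p* = 41, q* = 276.
With the tax collected from suppliers, supply shifts: qs = 2(p − 18) + 194.
New equilibrium: buyers pay 49, suppliers receive 31, q = 256. (Wedge: pb − ps = 18.)
The less price-elastic side of the market bears the larger share of a per-unit tax.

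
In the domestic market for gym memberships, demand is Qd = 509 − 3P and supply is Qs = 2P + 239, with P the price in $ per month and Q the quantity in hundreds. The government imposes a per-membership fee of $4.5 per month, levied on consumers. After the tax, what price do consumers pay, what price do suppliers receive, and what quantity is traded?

Consumers pay $55.8; suppliers receive $51.3; quantity = 341.6.

Without the tax, 509 − 3P = 2P + 239 gives 5P = 270, so P* = $54 and Q* = 347.
With the tax collected from consumers, demand (in seller-price terms) shifts: Qd = 509 − 3(P + 4.5).
Solving gives Q = 341.6 with consumers paying $55.8 and suppliers receiving $51.3 (the $4.5 wedge).
The less price-elastic side of the market bears the larger share of a per-unit tax.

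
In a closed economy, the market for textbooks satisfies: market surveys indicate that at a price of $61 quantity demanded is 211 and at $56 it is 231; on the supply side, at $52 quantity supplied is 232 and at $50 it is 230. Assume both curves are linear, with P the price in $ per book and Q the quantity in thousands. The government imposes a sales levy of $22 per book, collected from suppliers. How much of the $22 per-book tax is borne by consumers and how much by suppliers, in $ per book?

Demand slope: (231 − 211)/(56 − 61) = -4, so Qd = 455 − 4P.
Supply slope: (230 − 232)/(50 − 52) = 1, so Qs = P + 180.
Before the tax: set 455 − 4P = P + 180 → P* = $55, Q* = 235.
With the tax collected from suppliers, supply shifts: Qs = (P − 22) + 180.
New equilibrium: consumers pay $59.4, suppliers receive $37.4, Q = 217.4. (Wedge: Pb − Ps = 22.)
Burden on consumers: $4.4; on suppliers: $17.6. (They sum to $22.)
The less price-elastic side of the market bears the larger share of a per-unit tax.

Consumers bear $4.4 per book; suppliers bear $17.6 per book.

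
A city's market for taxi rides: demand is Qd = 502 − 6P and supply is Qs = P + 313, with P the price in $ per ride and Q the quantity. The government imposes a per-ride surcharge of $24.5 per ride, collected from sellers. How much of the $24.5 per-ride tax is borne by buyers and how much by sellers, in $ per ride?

Without the tax, 502 − 6P = P + 313 gives 7P = 189, so P* = $27 and Q* = 340.
With the tax collected from sellers, supply shifts: Qs = (P − 24.5) + 313.
Solving gives Q = 319 with buyers paying $30.5 and sellers receiving $6 (the $24.5 wedge).
Burden on buyers: $3.5; on sellers: $21. (They sum to $24.5.)

Buyers bear $3.5 per ride; sellers bear $21 per ride.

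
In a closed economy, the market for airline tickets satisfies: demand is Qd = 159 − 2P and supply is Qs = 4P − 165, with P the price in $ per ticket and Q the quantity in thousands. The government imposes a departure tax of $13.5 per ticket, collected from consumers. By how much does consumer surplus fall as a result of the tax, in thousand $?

Without the tax, 159 − 2P = 4P − 165 gives 6P = 324, so P* = $54 and Q* = 51.
With the tax collected from consumers, demand (in seller-price terms) shifts: Qd = 159 − 2(P + 13.5).
Solving gives Q = 33 with consumers paying $63 and sellers receiving $49.5 (the $13.5 wedge).
ΔCS is the trapezoid between Q = 33 and Q = 51 of height $9: ½ · (51 + 33) · 9 = $378.

Consumer surplus falls by $378 thousand.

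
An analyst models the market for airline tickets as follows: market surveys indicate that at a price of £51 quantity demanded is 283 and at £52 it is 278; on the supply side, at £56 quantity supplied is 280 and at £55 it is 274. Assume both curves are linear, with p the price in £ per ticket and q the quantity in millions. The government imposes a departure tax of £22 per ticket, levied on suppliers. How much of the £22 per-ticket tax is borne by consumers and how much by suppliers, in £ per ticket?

Consumers bear £12 per ticket; suppliers bear £10 per ticket.

Demand slope: (278 − 283)/(52 − 51) = -5, so qd = 538 − 5p.
Supply slope: (274 − 280)/(55 − 56) = 6, so qs = 6p − 56.
Without the tax, 538 − 5p = 6p − 56 gives 11p = 594, so p* = £54 and q* = 268.
With the tax collected from suppliers, supply shifts: qs = 6(p − 22) − 56.
Solving gives q = 208 with consumers paying £66 and suppliers receiving £44 (the £22 wedge).
Burden on consumers: £12; on suppliers: £10. (They sum to £22.)
The less price-elastic side of the market bears the larger share of a per-unit tax.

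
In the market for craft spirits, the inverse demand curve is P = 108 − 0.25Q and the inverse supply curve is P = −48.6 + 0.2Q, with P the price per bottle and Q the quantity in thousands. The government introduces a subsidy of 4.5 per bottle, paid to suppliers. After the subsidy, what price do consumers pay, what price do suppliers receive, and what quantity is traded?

Consumers pay 18.5; suppliers receive 23; quantity = 358.

Rewrite in direct form: Qd = 432 − 4P and Qs = 5P + 243.
Without the subsidy, 432 − 4P = 5P + 243 gives 9P = 189, so P* = 21 and Q* = 348.
With a per-unit subsidy paid to suppliers, each receives P + 4.5 per unit sold, so supply becomes Qs = 5(P + 4.5) + 243.
Solving gives Q = 358 with consumers paying 18.5 and suppliers receiving 23 (the 4.5 wedge).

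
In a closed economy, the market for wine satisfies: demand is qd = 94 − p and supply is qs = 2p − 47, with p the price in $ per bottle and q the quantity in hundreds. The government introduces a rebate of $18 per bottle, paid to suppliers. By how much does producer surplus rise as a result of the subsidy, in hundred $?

Before the subsidy: set 94 − p = 2p − 47 → p* = $47, q* = 47.
With a per-unit subsidy paid to suppliers, each receives p + 18 per unit sold, so supply becomes qs = 2(p + 18) − 47.
New equilibrium: consumers pay $35, suppliers receive $53, q = 59. (Wedge: pb − ps = −18.)
ΔPS is the trapezoid between Q = 59 and Q = 47 of height $6: ½ · (47 + 59) · 6 = $318.

Producer surplus rises by $318 hundred.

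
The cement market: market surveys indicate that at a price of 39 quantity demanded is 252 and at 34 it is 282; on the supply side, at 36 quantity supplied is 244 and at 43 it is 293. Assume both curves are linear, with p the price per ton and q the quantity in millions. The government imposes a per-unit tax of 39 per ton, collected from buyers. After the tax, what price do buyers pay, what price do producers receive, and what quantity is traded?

Demand slope: (282 − 252)/(34 − 39) = -6, so qd = 486 − 6p.
Supply slope: (293 − 244)/(43 − 36) = 7, so qs = 7p − 8.
Without the tax, 486 − 6p = 7p − 8 gives 13p = 494, so p* = 38 and q* = 258.
With the tax collected from buyers, demand (in seller-price terms) shifts: qd = 486 − 6(p + 39).
New equilibrium: buyers pay 59, producers receive 20, q = 132. (Wedge: pb − ps = 39.)

Buyers pay 59; producers receive 20; quantity = 132.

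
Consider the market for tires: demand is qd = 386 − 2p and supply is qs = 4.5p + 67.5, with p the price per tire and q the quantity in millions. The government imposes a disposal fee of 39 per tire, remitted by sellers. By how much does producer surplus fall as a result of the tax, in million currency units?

Without the tax, 386 − 2p = 4.5p + 67.5 gives 6.5p = 318.5, so p* = 49 and q* = 288.
With the tax collected from sellers, supply shifts: qs = 4.5(p − 39) + 67.5.
New equilibrium: buyers pay 76, sellers receive 37, q = 234. (Wedge: pb − ps = 39.)
ΔPS is the trapezoid between Q = 234 and Q = 288 of height 12: ½ · (288 + 234) · 12 = 3132.

Producer surplus falls by 3132 million.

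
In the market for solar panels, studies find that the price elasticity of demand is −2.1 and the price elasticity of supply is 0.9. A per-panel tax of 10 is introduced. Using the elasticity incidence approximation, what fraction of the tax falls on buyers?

Buyers' share ≈ 0.3.

Incidence ratio: buyers' share ≈ εs / (εs + |εd|) = 0.9 / (0.9 + 2.1) = 0.3.
Supply is the less elastic side, so buyers bear the smaller share.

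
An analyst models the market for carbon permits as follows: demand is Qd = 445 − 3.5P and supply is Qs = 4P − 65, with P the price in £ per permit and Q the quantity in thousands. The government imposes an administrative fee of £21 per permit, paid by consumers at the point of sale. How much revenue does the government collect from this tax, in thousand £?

Before the tax: set 445 − 3.5P = 4P − 65 → P* = £68, Q* = 207.
With the tax collected from consumers, demand (in seller-price terms) shifts: Qd = 445 − 3.5(P + 21).
Solving gives Q = 167.8 with consumers paying £79.2 and sellers receiving £58.2 (the £21 wedge).
Revenue = t · Q = 21 · 167.8 = £3523.8.

Tax revenue = £3523.8 thousand.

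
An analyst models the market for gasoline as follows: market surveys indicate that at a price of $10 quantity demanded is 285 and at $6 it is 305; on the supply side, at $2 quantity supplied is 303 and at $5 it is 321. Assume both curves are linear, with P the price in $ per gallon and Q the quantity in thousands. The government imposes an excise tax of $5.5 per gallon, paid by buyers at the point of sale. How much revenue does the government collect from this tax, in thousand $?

Demand slope: (305 − 285)/(6 − 10) = -5, so Qd = 335 − 5P.
Supply slope: (321 − 303)/(5 − 2) = 6, so Qs = 6P + 291.
Without the tax, 335 − 5P = 6P + 291 gives 11P = 44, so P* = $4 and Q* = 315.
With the tax collected from buyers, demand (in seller-price terms) shifts: Qd = 335 − 5(P + 5.5).
Solving gives Q = 300 with buyers paying $7 and sellers receiving $1.5 (the $5.5 wedge).
Revenue = t · Q = 5.5 · 300 = $1650.

Tax revenue = $1650 thousand.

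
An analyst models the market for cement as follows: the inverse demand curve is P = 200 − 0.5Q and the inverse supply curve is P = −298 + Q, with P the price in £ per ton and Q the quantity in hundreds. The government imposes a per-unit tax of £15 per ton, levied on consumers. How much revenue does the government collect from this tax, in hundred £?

Tax revenue = £4830 hundred.

Inverting to Q(P) form: Qd = 400 − 2P; Qs = P + 298.
Without the tax, 400 − 2P = P + 298 gives 3P = 102, so P* = £34 and Q* = 332.
With the tax collected from consumers, demand (in seller-price terms) shifts: Qd = 400 − 2(P + 15).
New equilibrium: consumers pay £39, sellers receive £24, Q = 322. (Wedge: Pb − Ps = 15.)
Revenue = t · Q = 15 · 322 = £4830.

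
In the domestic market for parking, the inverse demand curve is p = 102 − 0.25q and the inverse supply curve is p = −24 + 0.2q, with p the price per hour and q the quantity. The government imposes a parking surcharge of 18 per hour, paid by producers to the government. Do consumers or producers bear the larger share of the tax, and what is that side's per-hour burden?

Consumers bear the larger share: 10 per hour.

Inverting to q(p) form: qd = 408 − 4p; qs = 5p + 120.
Before the tax: set 408 − 4p = 5p + 120 → p* = 32, q* = 280.
With the tax collected from producers, supply shifts: qs = 5(p − 18) + 120.
New equilibrium: consumers pay 42, producers receive 24, q = 240. (Wedge: pb − ps = 18.)
Per-hour burden: consumers 10, producers 8.
Consumers take the larger share because demand is less price-elastic here (demand slope 4 vs supply slope 5).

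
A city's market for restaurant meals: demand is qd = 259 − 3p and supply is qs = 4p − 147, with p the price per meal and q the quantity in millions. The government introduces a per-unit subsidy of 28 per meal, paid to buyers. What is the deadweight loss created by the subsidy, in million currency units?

Without the subsidy, 259 − 3p = 4p − 147 gives 7p = 406, so p* = 58 and q* = 85.
With a per-unit subsidy paid to buyers, each effectively pays p − 28, so demand becomes qd = 259 − 3(p − 28).
Solving gives q = 133 with buyers paying 42 and sellers receiving 70 (the 28 wedge).
Quantity rises by |ΔQ| = |85 − 133| = 48.
DWL = ½ · t · |ΔQ| = ½ · 28 · 48 = 672.

Deadweight loss = 672 million.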